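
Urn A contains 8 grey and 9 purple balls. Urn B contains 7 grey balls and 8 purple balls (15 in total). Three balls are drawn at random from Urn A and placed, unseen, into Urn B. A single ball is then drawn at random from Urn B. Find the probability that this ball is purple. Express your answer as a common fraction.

Condition on how many of the transferred balls are purple (from Urn A: 9 purple of 17; then Urn B has 18 total).
  0 purple: C(9,0)C(8,3)/C(17,3) = 7/85; then P = 8/18
  1 purple: C(9,1)C(8,2)/C(17,3) = 63/170; then P = 9/18
  2 purple: C(9,2)C(8,1)/C(17,3) = 36/85; then P = 10/18
  3 purple: C(9,3)C(8,0)/C(17,3) = 21/170; then P = 11/18
P(purple from Urn B) = 163/306 ≈ 0.5327.

163/306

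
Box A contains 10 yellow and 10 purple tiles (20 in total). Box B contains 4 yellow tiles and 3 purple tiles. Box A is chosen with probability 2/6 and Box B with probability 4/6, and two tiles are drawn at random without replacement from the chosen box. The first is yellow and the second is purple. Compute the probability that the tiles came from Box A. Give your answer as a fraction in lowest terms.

35/111

P(E | Box A) = 5/19; P(E | Box B) = 2/7.
P(E) = 1/3·5/19 + 2/3·2/7 = 37/133.
By Bayes' rule, P(Box A | E) = 5/57 / 37/133 = 35/111 ≈ 0.3153.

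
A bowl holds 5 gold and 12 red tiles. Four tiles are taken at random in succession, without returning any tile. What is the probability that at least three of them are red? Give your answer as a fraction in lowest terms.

319/476

Sum the hypergeometric tail for j = 3,…,4 red tiles.
Favorable = C(12,3)·C(5,1) + C(12,4)·C(5,0) = 1595; total = C(17,4) = 2380.
P = 1595/2380 = 319/476 ≈ 0.6702.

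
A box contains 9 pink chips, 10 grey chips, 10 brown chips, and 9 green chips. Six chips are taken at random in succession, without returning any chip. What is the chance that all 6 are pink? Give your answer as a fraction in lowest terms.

Unordered draws without replacement: count favorable combinations over C(38,6).
Favorable = C(9,6) · C(10,0) · C(10,0) · C(9,0) = 84; total = C(38,6) = 2760681.
P = 84/2760681 = 4/131461 ≈ 0.0000.

4/131461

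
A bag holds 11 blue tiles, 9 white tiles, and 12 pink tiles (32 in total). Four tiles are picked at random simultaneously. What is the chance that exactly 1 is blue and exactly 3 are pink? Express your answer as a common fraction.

121/1798

Unordered draws without replacement: count favorable combinations over C(32,4).
Favorable = C(11,1) · C(9,0) · C(12,3) = 2420; total = C(32,4) = 35960.
P = 2420/35960 = 121/1798 ≈ 0.0673.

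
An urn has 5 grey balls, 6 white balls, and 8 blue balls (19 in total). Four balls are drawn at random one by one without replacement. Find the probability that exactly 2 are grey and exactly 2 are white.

25/646

Unordered draws without replacement: count favorable combinations over C(19,4).
Favorable = C(5,2) · C(6,2) · C(8,0) = 150; total = C(19,4) = 3876.
P = 150/3876 = 25/646 ≈ 0.0387.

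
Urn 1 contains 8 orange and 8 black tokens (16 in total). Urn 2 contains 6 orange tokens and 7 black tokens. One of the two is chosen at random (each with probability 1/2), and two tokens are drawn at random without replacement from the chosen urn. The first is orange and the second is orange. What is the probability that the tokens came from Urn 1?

P(E | Urn 1) = 7/30; P(E | Urn 2) = 5/26.
P(E) = 1/2·7/30 + 1/2·5/26 = 83/390.
By Bayes' rule, P(Urn 1 | E) = 7/60 / 83/390 = 91/166 ≈ 0.5482.

91/166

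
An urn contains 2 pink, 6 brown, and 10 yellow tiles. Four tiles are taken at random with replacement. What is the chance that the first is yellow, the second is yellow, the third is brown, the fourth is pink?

Multiply the conditional probability of each draw in order, with replacement (the composition resets each draw).
P = (10/18) · (10/18) · (6/18) · (2/18) = 25/2187 ≈ 0.0114.

25/2187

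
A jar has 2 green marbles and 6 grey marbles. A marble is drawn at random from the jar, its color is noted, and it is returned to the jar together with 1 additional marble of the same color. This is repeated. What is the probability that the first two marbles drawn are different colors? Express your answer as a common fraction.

1/3

Either green then grey, or grey then green; after the first draw the total is 9.
P = (2/8)·(6/9) + (6/8)·(2/9) = 1/3 ≈ 0.3333.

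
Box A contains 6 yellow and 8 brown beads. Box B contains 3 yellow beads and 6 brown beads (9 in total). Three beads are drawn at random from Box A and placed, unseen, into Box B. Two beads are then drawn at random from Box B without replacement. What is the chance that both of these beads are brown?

Condition on how many of the transferred beads are brown (from Box A: 8 brown of 14; then Box B has 12 total).
  0 brown: C(8,0)C(6,3)/C(14,3) = 5/91; then P = C(6,2)/C(12,2) = 5/22
  1 brown: C(8,1)C(6,2)/C(14,3) = 30/91; then P = C(7,2)/C(12,2) = 7/22
  2 brown: C(8,2)C(6,1)/C(14,3) = 6/13; then P = C(8,2)/C(12,2) = 14/33
  3 brown: C(8,3)C(6,0)/C(14,3) = 2/13; then P = C(9,2)/C(12,2) = 6/11
P(both brown) = 795/2002 ≈ 0.3971.

795/2002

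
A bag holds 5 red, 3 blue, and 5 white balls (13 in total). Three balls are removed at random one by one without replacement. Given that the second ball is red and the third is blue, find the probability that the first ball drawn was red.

P(first=red and the second ball is red and the third is blue) = (5/13)·(4/12)·(3/11) = 5/143.
P(E) = Σ over first color = 5/143 + 5/286 + 25/572 = 5/52.
By Bayes, P(first=red | E) = 5/143 / 5/52 = 4/11 ≈ 0.3636.

4/11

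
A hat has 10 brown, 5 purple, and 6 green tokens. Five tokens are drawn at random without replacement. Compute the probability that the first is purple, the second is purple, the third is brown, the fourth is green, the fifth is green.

50/20349

Multiply the conditional probability of each draw in order, without replacement, so each draw removes one from its color and from the total.
P = (5/21) · (4/20) · (10/19) · (6/18) · (5/17) = 50/20349 ≈ 0.0025.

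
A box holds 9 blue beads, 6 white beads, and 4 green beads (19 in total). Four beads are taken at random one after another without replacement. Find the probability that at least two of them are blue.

431/646

Sum the hypergeometric tail for j = 2,…,4 blue beads.
Favorable = C(9,2)·C(10,2) + C(9,3)·C(10,1) + C(9,4)·C(10,0) = 2586; total = C(19,4) = 3876.
P = 2586/3876 = 431/646 ≈ 0.6672.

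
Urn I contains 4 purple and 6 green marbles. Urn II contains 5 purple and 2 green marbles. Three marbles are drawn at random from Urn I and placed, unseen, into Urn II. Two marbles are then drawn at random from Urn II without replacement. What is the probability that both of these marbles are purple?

Condition on how many of the transferred marbles are purple (from Urn I: 4 purple of 10; then Urn II has 10 total).
  0 purple: C(4,0)C(6,3)/C(10,3) = 1/6; then P = C(5,2)/C(10,2) = 2/9
  1 purple: C(4,1)C(6,2)/C(10,3) = 1/2; then P = C(6,2)/C(10,2) = 1/3
  2 purple: C(4,2)C(6,1)/C(10,3) = 3/10; then P = C(7,2)/C(10,2) = 7/15
  3 purple: C(4,3)C(6,0)/C(10,3) = 1/30; then P = C(8,2)/C(10,2) = 28/45
P(both purple) = 82/225 ≈ 0.3644.

82/225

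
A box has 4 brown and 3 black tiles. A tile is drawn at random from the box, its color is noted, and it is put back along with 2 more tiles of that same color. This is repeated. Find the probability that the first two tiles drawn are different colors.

Either brown then black, or black then brown; after the first draw the total is 9.
P = (4/7)·(3/9) + (3/7)·(4/9) = 8/21 ≈ 0.3810.

8/21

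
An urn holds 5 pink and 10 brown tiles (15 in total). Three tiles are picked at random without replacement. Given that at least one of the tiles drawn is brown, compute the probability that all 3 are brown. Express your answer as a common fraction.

24/89

P(all 3 brown) = C(10,3)/C(15,3) = 24/91; P(at least one brown) = 1 − C(5,3)/C(15,3) = 89/91.
Since 'all 3 brown' ⊆ 'at least one brown', P(all 3 | at least one) = 24/91 / 89/91 = 24/89 ≈ 0.2697.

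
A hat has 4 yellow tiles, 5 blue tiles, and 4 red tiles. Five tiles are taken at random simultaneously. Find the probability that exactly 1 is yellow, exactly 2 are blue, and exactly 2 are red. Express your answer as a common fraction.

Unordered draws without replacement: count favorable combinations over C(13,5).
Favorable = C(4,1) · C(5,2) · C(4,2) = 240; total = C(13,5) = 1287.
P = 240/1287 = 80/429 ≈ 0.1865.

80/429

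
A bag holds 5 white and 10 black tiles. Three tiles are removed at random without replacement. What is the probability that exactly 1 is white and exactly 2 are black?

45/91

Unordered draws without replacement: count favorable combinations over C(15,3).
Favorable = C(5,1) · C(10,2) = 225; total = C(15,3) = 455.
P = 225/455 = 45/91 ≈ 0.4945.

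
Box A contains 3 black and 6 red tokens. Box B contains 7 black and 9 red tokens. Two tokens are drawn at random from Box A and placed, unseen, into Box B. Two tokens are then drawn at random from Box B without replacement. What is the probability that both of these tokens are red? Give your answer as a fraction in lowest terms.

581/1836

Condition on how many of the transferred tokens are red (from Box A: 6 red of 9; then Box B has 18 total).
  0 red: C(6,0)C(3,2)/C(9,2) = 1/12; then P = C(9,2)/C(18,2) = 4/17
  1 red: C(6,1)C(3,1)/C(9,2) = 1/2; then P = C(10,2)/C(18,2) = 5/17
  2 red: C(6,2)C(3,0)/C(9,2) = 5/12; then P = C(11,2)/C(18,2) = 55/153
P(both red) = 581/1836 ≈ 0.3164.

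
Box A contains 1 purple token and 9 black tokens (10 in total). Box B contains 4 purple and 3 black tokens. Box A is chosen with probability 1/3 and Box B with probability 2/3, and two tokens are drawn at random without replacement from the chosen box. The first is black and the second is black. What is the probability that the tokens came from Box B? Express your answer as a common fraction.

5/19

P(E | Box A) = 4/5; P(E | Box B) = 1/7.
P(E) = 1/3·4/5 + 2/3·1/7 = 38/105.
By Bayes' rule, P(Box B | E) = 2/21 / 38/105 = 5/19 ≈ 0.2632.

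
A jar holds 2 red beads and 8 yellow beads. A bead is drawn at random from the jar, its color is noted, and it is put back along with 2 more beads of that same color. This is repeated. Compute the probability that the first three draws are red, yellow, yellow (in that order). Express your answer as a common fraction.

2/21

Track the composition after each reinforcement of +2.
P = (2/10) · (8/12) · (10/14) = 2/21 ≈ 0.0952.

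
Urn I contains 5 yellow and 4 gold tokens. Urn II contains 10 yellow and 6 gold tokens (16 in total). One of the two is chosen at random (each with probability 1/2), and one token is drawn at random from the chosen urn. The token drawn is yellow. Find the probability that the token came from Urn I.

8/17

P(yellow | Urn I) = 5/9; P(yellow | Urn II) = 5/8.
P(yellow) = 1/2·5/9 + 1/2·5/8 = 85/144.
By Bayes' rule, P(Urn I | yellow) = 5/18 / 85/144 = 8/17 ≈ 0.4706.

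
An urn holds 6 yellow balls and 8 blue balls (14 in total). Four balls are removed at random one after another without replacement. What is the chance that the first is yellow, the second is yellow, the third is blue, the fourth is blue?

Multiply the conditional probability of each draw in order, without replacement, so each draw removes one from its color and from the total.
P = (6/14) · (5/13) · (8/12) · (7/11) = 10/143 ≈ 0.0699.

10/143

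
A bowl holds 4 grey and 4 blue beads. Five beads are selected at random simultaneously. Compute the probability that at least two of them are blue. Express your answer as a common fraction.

Sum the hypergeometric tail for j = 2,…,4 blue beads.
Favorable = C(4,2)·C(4,3) + C(4,3)·C(4,2) + C(4,4)·C(4,1) = 52; total = C(8,5) = 56.
P = 52/56 = 13/14 ≈ 0.9286.

13/14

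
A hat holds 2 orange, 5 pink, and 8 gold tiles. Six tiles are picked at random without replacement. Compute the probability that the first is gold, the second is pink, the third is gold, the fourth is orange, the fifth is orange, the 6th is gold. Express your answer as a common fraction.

Multiply the conditional probability of each draw in order, without replacement, so each draw removes one from its color and from the total.
P = (8/15) · (5/14) · (7/13) · (2/12) · (1/11) · (6/10) = 2/2145 ≈ 0.0009.

2/2145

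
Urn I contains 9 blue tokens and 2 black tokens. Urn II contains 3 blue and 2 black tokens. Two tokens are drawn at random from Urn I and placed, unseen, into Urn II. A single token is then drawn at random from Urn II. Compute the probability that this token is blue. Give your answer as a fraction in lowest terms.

51/77

Condition on how many of the transferred tokens are blue (from Urn I: 9 blue of 11; then Urn II has 7 total).
  0 blue: C(9,0)C(2,2)/C(11,2) = 1/55; then P = 3/7
  1 blue: C(9,1)C(2,1)/C(11,2) = 18/55; then P = 4/7
  2 blue: C(9,2)C(2,0)/C(11,2) = 36/55; then P = 5/7
P(blue from Urn II) = 51/77 ≈ 0.6623.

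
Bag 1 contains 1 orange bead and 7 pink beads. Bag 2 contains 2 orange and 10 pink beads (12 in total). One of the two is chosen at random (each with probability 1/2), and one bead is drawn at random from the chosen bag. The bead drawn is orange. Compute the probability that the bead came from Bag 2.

4/7

P(orange | Bag 1) = 1/8; P(orange | Bag 2) = 1/6.
P(orange) = 1/2·1/8 + 1/2·1/6 = 7/48.
By Bayes' rule, P(Bag 2 | orange) = 1/12 / 7/48 = 4/7 ≈ 0.5714.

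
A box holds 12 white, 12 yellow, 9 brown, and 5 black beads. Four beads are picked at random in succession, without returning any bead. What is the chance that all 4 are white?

33/4921

Unordered draws without replacement: count favorable combinations over C(38,4).
Favorable = C(12,4) · C(12,0) · C(9,0) · C(5,0) = 495; total = C(38,4) = 73815.
P = 495/73815 = 33/4921 ≈ 0.0067.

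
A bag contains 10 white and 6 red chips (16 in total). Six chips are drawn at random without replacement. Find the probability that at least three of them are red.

56/143

Sum the hypergeometric tail for j = 3,…,6 red chips.
Favorable = C(6,3)·C(10,3) + C(6,4)·C(10,2) + C(6,5)·C(10,1) + C(6,6)·C(10,0) = 3136; total = C(16,6) = 8008.
P = 3136/8008 = 56/143 ≈ 0.3916.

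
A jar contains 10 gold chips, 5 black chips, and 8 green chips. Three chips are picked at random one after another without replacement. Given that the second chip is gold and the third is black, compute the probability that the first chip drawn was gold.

P(first=gold and the second chip is gold and the third is black) = (10/23)·(9/22)·(5/21) = 75/1771.
P(E) = Σ over first color = 75/1771 + 100/5313 + 200/5313 = 25/253.
By Bayes, P(first=gold | E) = 75/1771 / 25/253 = 3/7 ≈ 0.4286.

3/7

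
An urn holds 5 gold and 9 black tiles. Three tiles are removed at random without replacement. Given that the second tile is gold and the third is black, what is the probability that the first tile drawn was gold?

P(first=gold and the second tile is gold and the third is black) = (5/14)·(4/13)·(9/12) = 15/182.
P(E) = Σ over first color = 15/182 + 15/91 = 45/182.
By Bayes, P(first=gold | E) = 15/182 / 45/182 = 1/3 ≈ 0.3333.

1/3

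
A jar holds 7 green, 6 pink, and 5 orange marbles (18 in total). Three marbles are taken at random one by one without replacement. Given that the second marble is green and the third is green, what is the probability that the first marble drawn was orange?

5/16

P(first=orange and the second marble is green and the third is green) = (5/18)·(7/17)·(6/16) = 35/816.
P(E) = Σ over first color = 35/816 + 7/136 + 35/816 = 7/51.
By Bayes, P(first=orange | E) = 35/816 / 7/51 = 5/16 ≈ 0.3125.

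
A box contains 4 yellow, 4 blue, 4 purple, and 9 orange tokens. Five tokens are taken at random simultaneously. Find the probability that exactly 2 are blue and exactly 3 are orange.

8/323

Unordered draws without replacement: count favorable combinations over C(21,5).
Favorable = C(4,0) · C(4,2) · C(4,0) · C(9,3) = 504; total = C(21,5) = 20349.
P = 504/20349 = 8/323 ≈ 0.0248.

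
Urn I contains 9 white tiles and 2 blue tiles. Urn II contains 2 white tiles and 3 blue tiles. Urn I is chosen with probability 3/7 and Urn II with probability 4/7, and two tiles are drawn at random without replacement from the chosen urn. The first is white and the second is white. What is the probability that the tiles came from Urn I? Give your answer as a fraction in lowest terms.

54/65

P(E | Urn I) = 36/55; P(E | Urn II) = 1/10.
P(E) = 3/7·36/55 + 4/7·1/10 = 26/77.
By Bayes' rule, P(Urn I | E) = 108/385 / 26/77 = 54/65 ≈ 0.8308.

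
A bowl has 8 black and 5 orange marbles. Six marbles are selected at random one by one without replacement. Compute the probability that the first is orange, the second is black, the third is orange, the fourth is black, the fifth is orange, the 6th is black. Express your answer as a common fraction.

Multiply the conditional probability of each draw in order, without replacement, so each draw removes one from its color and from the total.
P = (5/13) · (8/12) · (4/11) · (7/10) · (3/9) · (6/8) = 7/429 ≈ 0.0163.

7/429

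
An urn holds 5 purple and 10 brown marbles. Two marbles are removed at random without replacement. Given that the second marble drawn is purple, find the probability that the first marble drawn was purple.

2/7

P(first=purple and the second marble drawn is purple) = (5/15)·(4/14) = 2/21.
P(the second marble drawn is purple) = Σ over first color = 2/21 + 5/21 = 1/3.
By Bayes, P(first=purple | the second marble drawn is purple) = 2/21 / 1/3 = 2/7 ≈ 0.2857.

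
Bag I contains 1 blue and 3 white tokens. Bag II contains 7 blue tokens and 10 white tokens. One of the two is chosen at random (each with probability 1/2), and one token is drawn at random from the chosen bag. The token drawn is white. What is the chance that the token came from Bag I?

51/91

P(white | Bag I) = 3/4; P(white | Bag II) = 10/17.
P(white) = 1/2·3/4 + 1/2·10/17 = 91/136.
By Bayes' rule, P(Bag I | white) = 3/8 / 91/136 = 51/91 ≈ 0.5604.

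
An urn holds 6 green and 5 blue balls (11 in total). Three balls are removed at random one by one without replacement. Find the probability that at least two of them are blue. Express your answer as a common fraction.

Sum the hypergeometric tail for j = 2,…,3 blue balls.
Favorable = C(5,2)·C(6,1) + C(5,3)·C(6,0) = 70; total = C(11,3) = 165.
P = 70/165 = 14/33 ≈ 0.4242.

14/33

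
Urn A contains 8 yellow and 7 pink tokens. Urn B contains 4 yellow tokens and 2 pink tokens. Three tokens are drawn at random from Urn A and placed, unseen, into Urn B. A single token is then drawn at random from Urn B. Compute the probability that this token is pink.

Condition on how many of the transferred tokens are pink (from Urn A: 7 pink of 15; then Urn B has 9 total).
  0 pink: C(7,0)C(8,3)/C(15,3) = 8/65; then P = 2/9
  1 pink: C(7,1)C(8,2)/C(15,3) = 28/65; then P = 3/9
  2 pink: C(7,2)C(8,1)/C(15,3) = 24/65; then P = 4/9
  3 pink: C(7,3)C(8,0)/C(15,3) = 1/13; then P = 5/9
P(pink from Urn B) = 17/45 ≈ 0.3778.

17/45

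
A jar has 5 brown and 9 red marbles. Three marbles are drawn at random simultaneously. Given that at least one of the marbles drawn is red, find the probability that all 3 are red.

14/59

P(all 3 red) = C(9,3)/C(14,3) = 3/13; P(at least one red) = 1 − C(5,3)/C(14,3) = 177/182.
Since 'all 3 red' ⊆ 'at least one red', P(all 3 | at least one) = 3/13 / 177/182 = 14/59 ≈ 0.2373.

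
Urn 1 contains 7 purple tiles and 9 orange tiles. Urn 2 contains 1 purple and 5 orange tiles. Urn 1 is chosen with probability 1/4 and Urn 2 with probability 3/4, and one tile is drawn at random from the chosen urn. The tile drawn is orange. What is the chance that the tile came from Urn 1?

P(orange | Urn 1) = 9/16; P(orange | Urn 2) = 5/6.
P(orange) = 1/4·9/16 + 3/4·5/6 = 49/64.
By Bayes' rule, P(Urn 1 | orange) = 9/64 / 49/64 = 9/49 ≈ 0.1837.

9/49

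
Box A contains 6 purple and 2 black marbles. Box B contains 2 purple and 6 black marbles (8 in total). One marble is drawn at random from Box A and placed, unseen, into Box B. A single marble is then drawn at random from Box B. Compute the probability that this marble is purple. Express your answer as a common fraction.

11/36

Condition on how many of the transferred marbles are purple (from Box A: 6 purple of 8; then Box B has 9 total).
  0 purple: C(6,0)C(2,1)/C(8,1) = 1/4; then P = 2/9
  1 purple: C(6,1)C(2,0)/C(8,1) = 3/4; then P = 3/9
P(purple from Box B) = 11/36 ≈ 0.3056.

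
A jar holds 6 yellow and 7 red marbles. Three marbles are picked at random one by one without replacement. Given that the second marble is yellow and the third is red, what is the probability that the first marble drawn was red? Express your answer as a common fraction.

6/11

P(first=red and the second marble is yellow and the third is red) = (7/13)·(6/12)·(6/11) = 21/143.
P(E) = Σ over first color = 35/286 + 21/143 = 7/26.
By Bayes, P(first=red | E) = 21/143 / 7/26 = 6/11 ≈ 0.5455.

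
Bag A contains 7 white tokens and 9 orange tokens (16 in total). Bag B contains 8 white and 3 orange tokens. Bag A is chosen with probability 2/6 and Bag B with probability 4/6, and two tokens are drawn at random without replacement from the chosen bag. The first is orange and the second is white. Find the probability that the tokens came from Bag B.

P(E | Bag A) = 21/80; P(E | Bag B) = 12/55.
P(E) = 1/3·21/80 + 2/3·12/55 = 41/176.
By Bayes' rule, P(Bag B | E) = 8/55 / 41/176 = 128/205 ≈ 0.6244.

128/205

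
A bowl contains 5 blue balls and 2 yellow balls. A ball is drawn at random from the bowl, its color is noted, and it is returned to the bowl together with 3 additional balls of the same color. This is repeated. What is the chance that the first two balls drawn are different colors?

Either blue then yellow, or yellow then blue; after the first draw the total is 10.
P = (5/7)·(2/10) + (2/7)·(5/10) = 2/7 ≈ 0.2857.

2/7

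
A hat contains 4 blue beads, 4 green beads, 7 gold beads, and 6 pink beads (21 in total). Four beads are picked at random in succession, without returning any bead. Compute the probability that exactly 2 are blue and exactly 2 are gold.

Unordered draws without replacement: count favorable combinations over C(21,4).
Favorable = C(4,2) · C(4,0) · C(7,2) · C(6,0) = 126; total = C(21,4) = 5985.
P = 126/5985 = 2/95 ≈ 0.0211.

2/95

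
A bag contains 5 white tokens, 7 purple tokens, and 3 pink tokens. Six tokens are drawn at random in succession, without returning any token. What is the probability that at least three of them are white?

Sum the hypergeometric tail for j = 3,…,5 white tokens.
Favorable = C(5,3)·C(10,3) + C(5,4)·C(10,2) + C(5,5)·C(10,1) = 1435; total = C(15,6) = 5005.
P = 1435/5005 = 41/143 ≈ 0.2867.

41/143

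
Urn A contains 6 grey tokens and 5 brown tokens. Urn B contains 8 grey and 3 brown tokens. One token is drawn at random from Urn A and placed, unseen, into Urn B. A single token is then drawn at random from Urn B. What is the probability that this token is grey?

47/66

Condition on how many of the transferred tokens are grey (from Urn A: 6 grey of 11; then Urn B has 12 total).
  0 grey: C(6,0)C(5,1)/C(11,1) = 5/11; then P = 8/12
  1 grey: C(6,1)C(5,0)/C(11,1) = 6/11; then P = 9/12
P(grey from Urn B) = 47/66 ≈ 0.7121.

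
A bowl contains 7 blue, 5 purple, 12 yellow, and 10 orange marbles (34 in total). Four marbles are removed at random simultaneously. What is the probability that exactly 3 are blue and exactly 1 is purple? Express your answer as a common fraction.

175/46376

Unordered draws without replacement: count favorable combinations over C(34,4).
Favorable = C(7,3) · C(5,1) · C(12,0) · C(10,0) = 175; total = C(34,4) = 46376.
P = 175/46376 = 175/46376 ≈ 0.0038.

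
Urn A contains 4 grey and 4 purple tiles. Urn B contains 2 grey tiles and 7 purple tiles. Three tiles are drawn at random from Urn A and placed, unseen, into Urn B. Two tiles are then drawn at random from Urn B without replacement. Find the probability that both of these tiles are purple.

75/154

Condition on how many of the transferred tiles are purple (from Urn A: 4 purple of 8; then Urn B has 12 total).
  0 purple: C(4,0)C(4,3)/C(8,3) = 1/14; then P = C(7,2)/C(12,2) = 7/22
  1 purple: C(4,1)C(4,2)/C(8,3) = 3/7; then P = C(8,2)/C(12,2) = 14/33
  2 purple: C(4,2)C(4,1)/C(8,3) = 3/7; then P = C(9,2)/C(12,2) = 6/11
  3 purple: C(4,3)C(4,0)/C(8,3) = 1/14; then P = C(10,2)/C(12,2) = 15/22
P(both purple) = 75/154 ≈ 0.4870.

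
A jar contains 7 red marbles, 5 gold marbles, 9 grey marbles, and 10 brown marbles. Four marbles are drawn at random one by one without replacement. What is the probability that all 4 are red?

Unordered draws without replacement: count favorable combinations over C(31,4).
Favorable = C(7,4) · C(5,0) · C(9,0) · C(10,0) = 35; total = C(31,4) = 31465.
P = 35/31465 = 1/899 ≈ 0.0011.

1/899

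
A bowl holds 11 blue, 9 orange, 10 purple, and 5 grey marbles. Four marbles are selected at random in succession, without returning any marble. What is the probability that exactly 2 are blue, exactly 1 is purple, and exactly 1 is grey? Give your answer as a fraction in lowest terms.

Unordered draws without replacement: count favorable combinations over C(35,4).
Favorable = C(11,2) · C(9,0) · C(10,1) · C(5,1) = 2750; total = C(35,4) = 52360.
P = 2750/52360 = 25/476 ≈ 0.0525.

25/476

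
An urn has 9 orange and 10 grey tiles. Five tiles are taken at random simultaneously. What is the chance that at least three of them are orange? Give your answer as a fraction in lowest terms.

Sum the hypergeometric tail for j = 3,…,5 orange tiles.
Favorable = C(9,3)·C(10,2) + C(9,4)·C(10,1) + C(9,5)·C(10,0) = 5166; total = C(19,5) = 11628.
P = 5166/11628 = 287/646 ≈ 0.4443.

287/646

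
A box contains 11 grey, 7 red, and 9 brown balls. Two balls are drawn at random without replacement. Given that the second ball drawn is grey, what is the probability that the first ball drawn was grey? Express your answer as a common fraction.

P(first=grey and the second ball drawn is grey) = (11/27)·(10/26) = 55/351.
P(the second ball drawn is grey) = Σ over first color = 55/351 + 77/702 + 11/78 = 11/27.
By Bayes, P(first=grey | the second ball drawn is grey) = 55/351 / 11/27 = 5/13 ≈ 0.3846.

5/13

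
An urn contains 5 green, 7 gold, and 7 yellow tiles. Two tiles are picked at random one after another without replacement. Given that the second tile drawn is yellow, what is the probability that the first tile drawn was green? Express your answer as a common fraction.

5/18

P(first=green and the second tile drawn is yellow) = (5/19)·(7/18) = 35/342.
P(the second tile drawn is yellow) = Σ over first color = 35/342 + 49/342 + 7/57 = 7/19.
By Bayes, P(first=green | the second tile drawn is yellow) = 35/342 / 7/19 = 5/18 ≈ 0.2778.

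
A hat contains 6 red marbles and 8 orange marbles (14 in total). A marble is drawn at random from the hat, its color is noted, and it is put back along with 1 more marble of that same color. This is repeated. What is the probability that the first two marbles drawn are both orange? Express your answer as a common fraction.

12/35

After a orange draw the hat holds 9 orange out of 15.
P = (8/14)·(9/15) = 12/35 ≈ 0.3429.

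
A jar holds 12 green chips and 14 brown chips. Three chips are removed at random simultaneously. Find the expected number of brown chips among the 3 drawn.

21/13

By linearity of expectation, E[X] = Σ P(draw i is brown); by symmetry each draw (even without replacement) has P(brown) = 14/26.
E[X] = 3 · 14/26 = 21/13 ≈ 1.6154.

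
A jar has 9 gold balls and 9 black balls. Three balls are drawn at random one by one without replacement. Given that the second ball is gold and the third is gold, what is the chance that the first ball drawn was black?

P(first=black and the second ball is gold and the third is gold) = (9/18)·(9/17)·(8/16) = 9/68.
P(E) = Σ over first color = 7/68 + 9/68 = 4/17.
By Bayes, P(first=black | E) = 9/68 / 4/17 = 9/16 ≈ 0.5625.

9/16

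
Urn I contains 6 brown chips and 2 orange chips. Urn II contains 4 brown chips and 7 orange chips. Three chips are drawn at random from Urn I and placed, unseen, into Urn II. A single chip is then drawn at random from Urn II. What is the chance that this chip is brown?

Condition on how many of the transferred chips are brown (from Urn I: 6 brown of 8; then Urn II has 14 total).
  1 brown: C(6,1)C(2,2)/C(8,3) = 3/28; then P = 5/14
  2 brown: C(6,2)C(2,1)/C(8,3) = 15/28; then P = 6/14
  3 brown: C(6,3)C(2,0)/C(8,3) = 5/14; then P = 7/14
P(brown from Urn II) = 25/56 ≈ 0.4464.

25/56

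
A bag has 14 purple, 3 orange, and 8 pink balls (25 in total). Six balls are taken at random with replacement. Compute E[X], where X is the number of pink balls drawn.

48/25

By linearity of expectation, E[X] = Σ P(draw i is pink); each independent draw has P(pink) = 8/25.
E[X] = 6 · 8/25 = 48/25 ≈ 1.9200.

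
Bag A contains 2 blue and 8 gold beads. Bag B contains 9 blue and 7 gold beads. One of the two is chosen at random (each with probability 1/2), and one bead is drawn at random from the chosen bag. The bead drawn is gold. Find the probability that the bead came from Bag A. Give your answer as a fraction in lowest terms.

P(gold | Bag A) = 4/5; P(gold | Bag B) = 7/16.
P(gold) = 1/2·4/5 + 1/2·7/16 = 99/160.
By Bayes' rule, P(Bag A | gold) = 2/5 / 99/160 = 64/99 ≈ 0.6465.

64/99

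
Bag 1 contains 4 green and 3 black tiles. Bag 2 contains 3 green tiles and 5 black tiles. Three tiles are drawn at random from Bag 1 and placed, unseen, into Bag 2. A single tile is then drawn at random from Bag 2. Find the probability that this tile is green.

Condition on how many of the transferred tiles are green (from Bag 1: 4 green of 7; then Bag 2 has 11 total).
  0 green: C(4,0)C(3,3)/C(7,3) = 1/35; then P = 3/11
  1 green: C(4,1)C(3,2)/C(7,3) = 12/35; then P = 4/11
  2 green: C(4,2)C(3,1)/C(7,3) = 18/35; then P = 5/11
  3 green: C(4,3)C(3,0)/C(7,3) = 4/35; then P = 6/11
P(green from Bag 2) = 3/7 ≈ 0.4286.

3/7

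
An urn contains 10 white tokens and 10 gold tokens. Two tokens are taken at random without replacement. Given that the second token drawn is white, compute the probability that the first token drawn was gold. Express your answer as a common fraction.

P(first=gold and the second token drawn is white) = (10/20)·(10/19) = 5/19.
P(the second token drawn is white) = Σ over first color = 9/38 + 5/19 = 1/2.
By Bayes, P(first=gold | the second token drawn is white) = 5/19 / 1/2 = 10/19 ≈ 0.5263.

10/19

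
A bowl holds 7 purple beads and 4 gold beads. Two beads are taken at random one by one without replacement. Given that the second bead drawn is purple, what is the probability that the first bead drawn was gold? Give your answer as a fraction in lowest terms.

2/5

P(first=gold and the second bead drawn is purple) = (4/11)·(7/10) = 14/55.
P(the second bead drawn is purple) = Σ over first color = 21/55 + 14/55 = 7/11.
By Bayes, P(first=gold | the second bead drawn is purple) = 14/55 / 7/11 = 2/5 ≈ 0.4000.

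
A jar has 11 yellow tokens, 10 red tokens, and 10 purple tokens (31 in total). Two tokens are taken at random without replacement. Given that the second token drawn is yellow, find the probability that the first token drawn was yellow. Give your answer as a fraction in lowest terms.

1/3

P(first=yellow and the second token drawn is yellow) = (11/31)·(10/30) = 11/93.
P(the second token drawn is yellow) = Σ over first color = 11/93 + 11/93 + 11/93 = 11/31.
By Bayes, P(first=yellow | the second token drawn is yellow) = 11/93 / 11/31 = 1/3 ≈ 0.3333.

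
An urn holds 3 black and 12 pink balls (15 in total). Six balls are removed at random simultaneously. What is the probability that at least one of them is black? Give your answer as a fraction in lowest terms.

Use the complement: P(at least one black) = 1 − P(no black).
P(none) = C(12,6)/C(15,6) = 924/5005.
So P = 1 − 924/5005 = 53/65 ≈ 0.8154.

53/65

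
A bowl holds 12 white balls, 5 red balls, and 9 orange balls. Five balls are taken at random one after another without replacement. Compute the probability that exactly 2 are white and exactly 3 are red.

Unordered draws without replacement: count favorable combinations over C(26,5).
Favorable = C(12,2) · C(5,3) · C(9,0) = 660; total = C(26,5) = 65780.
P = 660/65780 = 3/299 ≈ 0.0100.

3/299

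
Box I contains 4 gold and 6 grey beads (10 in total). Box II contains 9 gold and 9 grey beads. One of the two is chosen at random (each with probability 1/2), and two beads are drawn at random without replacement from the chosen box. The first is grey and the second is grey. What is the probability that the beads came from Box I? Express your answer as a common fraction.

17/29

P(E | Box I) = 1/3; P(E | Box II) = 4/17.
P(E) = 1/2·1/3 + 1/2·4/17 = 29/102.
By Bayes' rule, P(Box I | E) = 1/6 / 29/102 = 17/29 ≈ 0.5862.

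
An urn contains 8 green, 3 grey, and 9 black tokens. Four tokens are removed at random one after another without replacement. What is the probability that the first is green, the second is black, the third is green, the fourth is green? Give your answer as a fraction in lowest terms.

42/1615

Multiply the conditional probability of each draw in order, without replacement, so each draw removes one from its color and from the total.
P = (8/20) · (9/19) · (7/18) · (6/17) = 42/1615 ≈ 0.0260.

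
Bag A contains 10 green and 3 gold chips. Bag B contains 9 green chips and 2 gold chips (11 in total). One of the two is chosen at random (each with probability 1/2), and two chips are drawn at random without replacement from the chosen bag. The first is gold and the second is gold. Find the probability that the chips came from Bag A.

55/81

P(E | Bag A) = 1/26; P(E | Bag B) = 1/55.
P(E) = 1/2·1/26 + 1/2·1/55 = 81/2860.
By Bayes' rule, P(Bag A | E) = 1/52 / 81/2860 = 55/81 ≈ 0.6790.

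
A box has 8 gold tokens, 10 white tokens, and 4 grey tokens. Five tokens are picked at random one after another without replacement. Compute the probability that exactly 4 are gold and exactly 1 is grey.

20/1881

Unordered draws without replacement: count favorable combinations over C(22,5).
Favorable = C(8,4) · C(10,0) · C(4,1) = 280; total = C(22,5) = 26334.
P = 280/26334 = 20/1881 ≈ 0.0106.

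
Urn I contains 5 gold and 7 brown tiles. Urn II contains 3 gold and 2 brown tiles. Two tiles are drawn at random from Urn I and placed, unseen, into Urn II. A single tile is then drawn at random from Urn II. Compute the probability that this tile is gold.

23/42

Condition on how many of the transferred tiles are gold (from Urn I: 5 gold of 12; then Urn II has 7 total).
  0 gold: C(5,0)C(7,2)/C(12,2) = 7/22; then P = 3/7
  1 gold: C(5,1)C(7,1)/C(12,2) = 35/66; then P = 4/7
  2 gold: C(5,2)C(7,0)/C(12,2) = 5/33; then P = 5/7
P(gold from Urn II) = 23/42 ≈ 0.5476.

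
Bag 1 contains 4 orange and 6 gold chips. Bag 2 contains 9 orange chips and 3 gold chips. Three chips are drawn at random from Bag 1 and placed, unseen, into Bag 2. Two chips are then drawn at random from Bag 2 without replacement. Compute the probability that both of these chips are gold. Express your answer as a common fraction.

47/525

Condition on how many of the transferred chips are gold (from Bag 1: 6 gold of 10; then Bag 2 has 15 total).
  0 gold: C(6,0)C(4,3)/C(10,3) = 1/30; then P = C(3,2)/C(15,2) = 1/35
  1 gold: C(6,1)C(4,2)/C(10,3) = 3/10; then P = C(4,2)/C(15,2) = 2/35
  2 gold: C(6,2)C(4,1)/C(10,3) = 1/2; then P = C(5,2)/C(15,2) = 2/21
  3 gold: C(6,3)C(4,0)/C(10,3) = 1/6; then P = C(6,2)/C(15,2) = 1/7
P(both gold) = 47/525 ≈ 0.0895.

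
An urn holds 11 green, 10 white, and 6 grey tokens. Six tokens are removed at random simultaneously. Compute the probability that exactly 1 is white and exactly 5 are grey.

2/9867

Unordered draws without replacement: count favorable combinations over C(27,6).
Favorable = C(11,0) · C(10,1) · C(6,5) = 60; total = C(27,6) = 296010.
P = 60/296010 = 2/9867 ≈ 0.0002.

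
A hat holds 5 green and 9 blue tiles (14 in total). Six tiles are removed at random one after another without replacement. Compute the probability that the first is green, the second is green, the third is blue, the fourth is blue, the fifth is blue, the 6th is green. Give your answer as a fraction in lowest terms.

Multiply the conditional probability of each draw in order, without replacement, so each draw removes one from its color and from the total.
P = (5/14) · (4/13) · (9/12) · (8/11) · (7/10) · (3/9) = 2/143 ≈ 0.0140.

2/143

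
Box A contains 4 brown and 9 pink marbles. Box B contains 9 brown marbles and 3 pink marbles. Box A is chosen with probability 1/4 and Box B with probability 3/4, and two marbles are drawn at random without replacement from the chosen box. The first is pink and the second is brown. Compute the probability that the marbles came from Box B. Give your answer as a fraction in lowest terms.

P(E | Box A) = 3/13; P(E | Box B) = 9/44.
P(E) = 1/4·3/13 + 3/4·9/44 = 483/2288.
By Bayes' rule, P(Box B | E) = 27/176 / 483/2288 = 117/161 ≈ 0.7267.

117/161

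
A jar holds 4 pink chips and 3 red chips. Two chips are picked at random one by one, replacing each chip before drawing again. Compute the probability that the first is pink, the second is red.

Multiply the conditional probability of each draw in order, with replacement (the composition resets each draw).
P = (4/7) · (3/7) = 12/49 ≈ 0.2449.

12/49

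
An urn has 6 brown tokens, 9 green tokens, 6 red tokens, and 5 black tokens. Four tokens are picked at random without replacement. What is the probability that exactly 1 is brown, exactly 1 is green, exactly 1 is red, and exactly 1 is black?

162/1495

Unordered draws without replacement: count favorable combinations over C(26,4).
Favorable = C(6,1) · C(9,1) · C(6,1) · C(5,1) = 1620; total = C(26,4) = 14950.
P = 1620/14950 = 162/1495 ≈ 0.1084.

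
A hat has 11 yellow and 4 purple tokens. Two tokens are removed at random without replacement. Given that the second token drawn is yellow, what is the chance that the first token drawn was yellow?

5/7

P(first=yellow and the second token drawn is yellow) = (11/15)·(10/14) = 11/21.
P(the second token drawn is yellow) = Σ over first color = 11/21 + 22/105 = 11/15.
By Bayes, P(first=yellow | the second token drawn is yellow) = 11/21 / 11/15 = 5/7 ≈ 0.7143.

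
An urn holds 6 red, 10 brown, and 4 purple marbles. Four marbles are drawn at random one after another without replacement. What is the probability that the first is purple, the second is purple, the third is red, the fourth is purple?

Multiply the conditional probability of each draw in order, without replacement, so each draw removes one from its color and from the total.
P = (4/20) · (3/19) · (6/18) · (2/17) = 2/1615 ≈ 0.0012.

2/1615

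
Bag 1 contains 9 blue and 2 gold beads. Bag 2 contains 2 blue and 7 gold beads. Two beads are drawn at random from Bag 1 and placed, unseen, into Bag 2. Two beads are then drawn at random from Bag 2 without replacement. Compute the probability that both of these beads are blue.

271/3025

Condition on how many of the transferred beads are blue (from Bag 1: 9 blue of 11; then Bag 2 has 11 total).
  0 blue: C(9,0)C(2,2)/C(11,2) = 1/55; then P = C(2,2)/C(11,2) = 1/55
  1 blue: C(9,1)C(2,1)/C(11,2) = 18/55; then P = C(3,2)/C(11,2) = 3/55
  2 blue: C(9,2)C(2,0)/C(11,2) = 36/55; then P = C(4,2)/C(11,2) = 6/55
P(both blue) = 271/3025 ≈ 0.0896.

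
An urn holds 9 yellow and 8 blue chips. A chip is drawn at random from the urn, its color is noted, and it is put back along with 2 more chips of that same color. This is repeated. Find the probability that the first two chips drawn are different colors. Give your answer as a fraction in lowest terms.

144/323

Either blue then yellow, or yellow then blue; after the first draw the total is 19.
P = (8/17)·(9/19) + (9/17)·(8/19) = 144/323 ≈ 0.4458.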